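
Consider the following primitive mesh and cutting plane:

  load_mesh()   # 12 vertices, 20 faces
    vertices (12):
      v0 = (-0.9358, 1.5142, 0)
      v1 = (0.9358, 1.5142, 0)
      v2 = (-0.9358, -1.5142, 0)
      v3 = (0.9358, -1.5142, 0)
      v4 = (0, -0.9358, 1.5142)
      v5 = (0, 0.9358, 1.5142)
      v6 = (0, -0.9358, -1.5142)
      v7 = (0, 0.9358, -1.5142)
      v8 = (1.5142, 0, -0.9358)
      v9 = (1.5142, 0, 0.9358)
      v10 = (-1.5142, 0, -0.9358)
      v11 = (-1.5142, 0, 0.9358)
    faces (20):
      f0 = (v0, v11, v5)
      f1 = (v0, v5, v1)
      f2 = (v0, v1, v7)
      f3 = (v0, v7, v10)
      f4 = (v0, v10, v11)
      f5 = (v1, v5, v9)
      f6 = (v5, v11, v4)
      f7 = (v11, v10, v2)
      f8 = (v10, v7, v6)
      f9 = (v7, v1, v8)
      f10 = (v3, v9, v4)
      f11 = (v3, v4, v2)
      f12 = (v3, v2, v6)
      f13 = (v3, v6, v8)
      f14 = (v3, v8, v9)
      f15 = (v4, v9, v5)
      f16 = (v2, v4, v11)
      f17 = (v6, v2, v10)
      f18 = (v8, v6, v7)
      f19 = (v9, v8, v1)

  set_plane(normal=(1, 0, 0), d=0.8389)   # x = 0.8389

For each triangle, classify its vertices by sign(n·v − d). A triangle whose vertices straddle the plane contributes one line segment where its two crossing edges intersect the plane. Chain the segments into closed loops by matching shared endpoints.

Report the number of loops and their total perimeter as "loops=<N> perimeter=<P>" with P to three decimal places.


Straddling triangles (10 of 20):
  (v0,v5,v1) [--+] → (0.8389, 1.45431, 0.156792)–(0.8389, 1.5142, 0)  len=0.1678
  (v0,v1,v7) [-+-] → (0.8389, 1.5142, 0)–(0.8389, 1.45431, -0.156792)  len=0.1678
  (v1,v5,v9) [+-+] → (0.8389, 1.45431, 0.156792)–(0.8389, 0.417346, 1.19375)  len=1.4665
  (v7,v1,v8) [-++] → (0.8389, 1.45431, -0.156792)–(0.8389, 0.417346, -1.19375)  len=1.4665
  (v3,v9,v4) [++-] → (0.8389, -0.417346, 1.19375)–(0.8389, -1.45431, 0.156792)  len=1.4665
  (v3,v4,v2) [+--] → (0.8389, -1.45431, 0.156792)–(0.8389, -1.5142, 0)  len=0.1678
  (v3,v2,v6) [+--] → (0.8389, -1.5142, 0)–(0.8389, -1.45431, -0.156792)  len=0.1678
  (v3,v6,v8) [+-+] → (0.8389, -1.45431, -0.156792)–(0.8389, -0.417346, -1.19375)  len=1.4665
  (v4,v9,v5) [-+-] → (0.8389, -0.417346, 1.19375)–(0.8389, 0.417346, 1.19375)  len=0.8347
  (v8,v6,v7) [+--] → (0.8389, -0.417346, -1.19375)–(0.8389, 0.417346, -1.19375)  len=0.8347

Chained into 1 loop(s):
  loop 1: 10 segments, perimeter = 8.2067
Total perimeter = 8.207

loops=1 perimeter=8.207


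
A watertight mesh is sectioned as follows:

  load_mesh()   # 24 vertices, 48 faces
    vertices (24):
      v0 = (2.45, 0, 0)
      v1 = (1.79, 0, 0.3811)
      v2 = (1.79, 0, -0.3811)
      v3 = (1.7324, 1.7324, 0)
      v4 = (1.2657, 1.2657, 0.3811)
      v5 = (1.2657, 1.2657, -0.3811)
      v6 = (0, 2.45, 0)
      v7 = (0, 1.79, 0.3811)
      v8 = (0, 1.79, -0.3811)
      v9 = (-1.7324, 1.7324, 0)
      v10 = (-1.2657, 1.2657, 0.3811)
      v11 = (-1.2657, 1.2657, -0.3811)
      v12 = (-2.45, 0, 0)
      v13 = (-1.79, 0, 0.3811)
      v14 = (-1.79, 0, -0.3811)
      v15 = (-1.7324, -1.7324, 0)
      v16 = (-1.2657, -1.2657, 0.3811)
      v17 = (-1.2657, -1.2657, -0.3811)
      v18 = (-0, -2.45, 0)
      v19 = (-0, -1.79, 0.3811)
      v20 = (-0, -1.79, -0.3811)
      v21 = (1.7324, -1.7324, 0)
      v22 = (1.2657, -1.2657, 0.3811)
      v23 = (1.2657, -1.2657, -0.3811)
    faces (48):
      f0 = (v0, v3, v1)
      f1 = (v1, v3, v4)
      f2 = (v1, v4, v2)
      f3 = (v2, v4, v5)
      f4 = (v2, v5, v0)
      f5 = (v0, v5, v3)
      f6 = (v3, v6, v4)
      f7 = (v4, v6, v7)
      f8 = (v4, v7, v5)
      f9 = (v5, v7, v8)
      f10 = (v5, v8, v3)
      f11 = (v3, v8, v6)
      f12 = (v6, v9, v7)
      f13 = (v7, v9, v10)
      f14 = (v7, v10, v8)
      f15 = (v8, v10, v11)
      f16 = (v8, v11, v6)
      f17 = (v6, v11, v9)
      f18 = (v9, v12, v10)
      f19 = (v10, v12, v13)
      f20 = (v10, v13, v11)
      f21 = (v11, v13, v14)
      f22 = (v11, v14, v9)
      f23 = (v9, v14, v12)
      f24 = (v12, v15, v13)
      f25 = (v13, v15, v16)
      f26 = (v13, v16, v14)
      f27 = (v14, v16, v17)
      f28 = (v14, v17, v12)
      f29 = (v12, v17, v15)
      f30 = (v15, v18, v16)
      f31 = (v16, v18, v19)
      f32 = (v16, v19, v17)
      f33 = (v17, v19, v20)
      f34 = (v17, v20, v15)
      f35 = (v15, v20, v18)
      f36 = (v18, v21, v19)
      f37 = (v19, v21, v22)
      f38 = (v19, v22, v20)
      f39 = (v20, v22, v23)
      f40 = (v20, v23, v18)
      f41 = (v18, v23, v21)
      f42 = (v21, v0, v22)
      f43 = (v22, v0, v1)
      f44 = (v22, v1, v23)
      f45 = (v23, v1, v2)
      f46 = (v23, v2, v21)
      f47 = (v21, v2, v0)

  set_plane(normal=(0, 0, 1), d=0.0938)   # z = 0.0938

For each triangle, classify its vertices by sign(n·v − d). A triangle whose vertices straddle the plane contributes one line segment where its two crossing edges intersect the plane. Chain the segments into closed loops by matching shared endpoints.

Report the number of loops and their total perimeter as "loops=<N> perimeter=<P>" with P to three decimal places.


Straddling triangles (32 of 48):
  (v0,v3,v1) [--+] → (1.74658, 1.30601, 0.0938)–(2.28755, 0, 0.0938)  len=1.4136
  (v1,v3,v4) [+-+] → (1.74658, 1.30601, 0.0938)–(1.61753, 1.61753, 0.0938)  len=0.3372
  (v1,v4,v2) [++-] → (1.46333, 0.788613, 0.0938)–(1.79, 0, 0.0938)  len=0.8536
  (v2,v4,v5) [-+-] → (1.46333, 0.788613, 0.0938)–(1.2657, 1.2657, 0.0938)  len=0.5164
  (v3,v6,v4) [--+] → (0.311526, 2.15851, 0.0938)–(1.61753, 1.61753, 0.0938)  len=1.4136
  (v4,v6,v7) [+-+] → (0.311526, 2.15851, 0.0938)–(0, 2.28755, 0.0938)  len=0.3372
  (v4,v7,v5) [++-] → (0.477087, 1.59237, 0.0938)–(1.2657, 1.2657, 0.0938)  len=0.8536
  (v5,v7,v8) [-+-] → (0.477087, 1.59237, 0.0938)–(0, 1.79, 0.0938)  len=0.5164
  (v6,v9,v7) [--+] → (-1.30601, 1.74658, 0.0938)–(0, 2.28755, 0.0938)  len=1.4136
  (v7,v9,v10) [+-+] → (-1.30601, 1.74658, 0.0938)–(-1.61753, 1.61753, 0.0938)  len=0.3372
  (v7,v10,v8) [++-] → (-0.788613, 1.46333, 0.0938)–(0, 1.79, 0.0938)  len=0.8536
  (v8,v10,v11) [-+-] → (-0.788613, 1.46333, 0.0938)–(-1.2657, 1.2657, 0.0938)  len=0.5164
  (v9,v12,v10) [--+] → (-2.15851, 0.311526, 0.0938)–(-1.61753, 1.61753, 0.0938)  len=1.4136
  (v10,v12,v13) [+-+] → (-2.15851, 0.311526, 0.0938)–(-2.28755, 0, 0.0938)  len=0.3372
  (v10,v13,v11) [++-] → (-1.59237, 0.477087, 0.0938)–(-1.2657, 1.2657, 0.0938)  len=0.8536
  (v11,v13,v14) [-+-] → (-1.59237, 0.477087, 0.0938)–(-1.79, 0, 0.0938)  len=0.5164
  (v12,v15,v13) [--+] → (-1.74658, -1.30601, 0.0938)–(-2.28755, 0, 0.0938)  len=1.4136
  (v13,v15,v16) [+-+] → (-1.74658, -1.30601, 0.0938)–(-1.61753, -1.61753, 0.0938)  len=0.3372
  (v13,v16,v14) [++-] → (-1.46333, -0.788613, 0.0938)–(-1.79, 0, 0.0938)  len=0.8536
  (v14,v16,v17) [-+-] → (-1.46333, -0.788613, 0.0938)–(-1.2657, -1.2657, 0.0938)  len=0.5164
  (v15,v18,v16) [--+] → (-0.311526, -2.15851, 0.0938)–(-1.61753, -1.61753, 0.0938)  len=1.4136
  (v16,v18,v19) [+-+] → (-0.311526, -2.15851, 0.0938)–(0, -2.28755, 0.0938)  len=0.3372
  (v16,v19,v17) [++-] → (-0.477087, -1.59237, 0.0938)–(-1.2657, -1.2657, 0.0938)  len=0.8536
  (v17,v19,v20) [-+-] → (-0.477087, -1.59237, 0.0938)–(0, -1.79, 0.0938)  len=0.5164
  (v18,v21,v19) [--+] → (1.30601, -1.74658, 0.0938)–(0, -2.28755, 0.0938)  len=1.4136
  (v19,v21,v22) [+-+] → (1.30601, -1.74658, 0.0938)–(1.61753, -1.61753, 0.0938)  len=0.3372
  (v19,v22,v20) [++-] → (0.788613, -1.46333, 0.0938)–(0, -1.79, 0.0938)  len=0.8536
  (v20,v22,v23) [-+-] → (0.788613, -1.46333, 0.0938)–(1.2657, -1.2657, 0.0938)  len=0.5164
  (v21,v0,v22) [--+] → (2.15851, -0.311526, 0.0938)–(1.61753, -1.61753, 0.0938)  len=1.4136
  (v22,v0,v1) [+-+] → (2.15851, -0.311526, 0.0938)–(2.28755, 0, 0.0938)  len=0.3372
  (v22,v1,v23) [++-] → (1.59237, -0.477087, 0.0938)–(1.2657, -1.2657, 0.0938)  len=0.8536
  (v23,v1,v2) [-+-] → (1.59237, -0.477087, 0.0938)–(1.79, 0, 0.0938)  len=0.5164

Chained into 2 loop(s):
  loop 1: 16 segments, perimeter = 14.0065
  loop 2: 16 segments, perimeter = 10.9600
Total perimeter = 24.966

loops=2 perimeter=24.966


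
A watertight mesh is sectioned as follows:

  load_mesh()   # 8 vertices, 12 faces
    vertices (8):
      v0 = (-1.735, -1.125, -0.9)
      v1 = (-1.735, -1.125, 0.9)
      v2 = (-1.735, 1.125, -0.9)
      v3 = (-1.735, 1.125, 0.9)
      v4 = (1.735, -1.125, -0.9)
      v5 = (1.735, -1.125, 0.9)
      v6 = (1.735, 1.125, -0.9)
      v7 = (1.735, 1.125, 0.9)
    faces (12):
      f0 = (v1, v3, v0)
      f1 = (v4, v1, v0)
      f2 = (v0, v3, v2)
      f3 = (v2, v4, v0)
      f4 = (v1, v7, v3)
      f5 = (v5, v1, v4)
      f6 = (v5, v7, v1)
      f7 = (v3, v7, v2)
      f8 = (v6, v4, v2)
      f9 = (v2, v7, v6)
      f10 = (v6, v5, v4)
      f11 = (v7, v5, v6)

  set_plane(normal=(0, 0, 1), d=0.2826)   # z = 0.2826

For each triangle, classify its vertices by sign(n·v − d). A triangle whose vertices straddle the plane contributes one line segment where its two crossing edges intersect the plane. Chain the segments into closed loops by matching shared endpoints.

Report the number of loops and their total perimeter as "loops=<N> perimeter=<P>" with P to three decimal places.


Straddling triangles (8 of 12):
  (v1,v3,v0) [++-] → (-1.735, 0.35325, 0.2826)–(-1.735, -1.125, 0.2826)  len=1.4783
  (v4,v1,v0) [-+-] → (-0.54479, -1.125, 0.2826)–(-1.735, -1.125, 0.2826)  len=1.1902
  (v0,v3,v2) [-+-] → (-1.735, 0.35325, 0.2826)–(-1.735, 1.125, 0.2826)  len=0.7717
  (v5,v1,v4) [++-] → (-0.54479, -1.125, 0.2826)–(1.735, -1.125, 0.2826)  len=2.2798
  (v3,v7,v2) [++-] → (0.54479, 1.125, 0.2826)–(-1.735, 1.125, 0.2826)  len=2.2798
  (v2,v7,v6) [-+-] → (0.54479, 1.125, 0.2826)–(1.735, 1.125, 0.2826)  len=1.1902
  (v6,v5,v4) [-+-] → (1.735, -0.35325, 0.2826)–(1.735, -1.125, 0.2826)  len=0.7717
  (v7,v5,v6) [++-] → (1.735, -0.35325, 0.2826)–(1.735, 1.125, 0.2826)  len=1.4783

Chained into 1 loop(s):
  loop 1: 8 segments, perimeter = 11.4400
Total perimeter = 11.440

loops=1 perimeter=11.440


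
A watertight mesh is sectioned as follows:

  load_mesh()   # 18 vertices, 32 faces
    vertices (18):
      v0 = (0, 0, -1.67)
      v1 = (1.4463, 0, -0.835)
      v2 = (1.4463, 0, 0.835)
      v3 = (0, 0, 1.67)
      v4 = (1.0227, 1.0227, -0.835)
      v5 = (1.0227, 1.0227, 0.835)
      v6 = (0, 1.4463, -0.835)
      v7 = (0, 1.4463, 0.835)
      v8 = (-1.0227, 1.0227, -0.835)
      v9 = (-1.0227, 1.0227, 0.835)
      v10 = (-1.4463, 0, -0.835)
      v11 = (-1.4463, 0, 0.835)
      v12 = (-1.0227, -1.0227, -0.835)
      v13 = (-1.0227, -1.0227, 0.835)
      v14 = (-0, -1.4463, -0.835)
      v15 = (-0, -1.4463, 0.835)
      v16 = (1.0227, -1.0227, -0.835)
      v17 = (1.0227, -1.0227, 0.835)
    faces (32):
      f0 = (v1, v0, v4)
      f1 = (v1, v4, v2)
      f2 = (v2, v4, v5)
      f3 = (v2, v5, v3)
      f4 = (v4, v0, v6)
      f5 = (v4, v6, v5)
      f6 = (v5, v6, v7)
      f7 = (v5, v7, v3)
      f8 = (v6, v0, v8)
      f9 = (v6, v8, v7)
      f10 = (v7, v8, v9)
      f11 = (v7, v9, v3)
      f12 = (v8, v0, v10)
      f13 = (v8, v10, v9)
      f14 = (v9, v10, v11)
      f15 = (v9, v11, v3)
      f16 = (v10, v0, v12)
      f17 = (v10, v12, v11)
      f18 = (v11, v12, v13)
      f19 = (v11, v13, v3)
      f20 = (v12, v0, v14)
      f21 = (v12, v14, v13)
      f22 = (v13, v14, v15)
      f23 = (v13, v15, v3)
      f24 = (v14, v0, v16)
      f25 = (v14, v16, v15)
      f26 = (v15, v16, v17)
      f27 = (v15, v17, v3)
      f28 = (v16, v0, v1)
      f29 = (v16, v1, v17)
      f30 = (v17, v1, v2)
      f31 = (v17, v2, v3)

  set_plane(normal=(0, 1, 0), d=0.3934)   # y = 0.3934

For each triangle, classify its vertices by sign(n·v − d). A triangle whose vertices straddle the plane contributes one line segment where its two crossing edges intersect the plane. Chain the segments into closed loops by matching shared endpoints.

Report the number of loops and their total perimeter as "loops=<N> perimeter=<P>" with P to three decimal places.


Straddling triangles (12 of 32):
  (v1,v0,v4) [--+] → (0.3934, 0.3934, -1.3488)–(1.28335, 0.3934, -0.835)  len=1.0276
  (v1,v4,v2) [-+-] → (1.28335, 0.3934, -0.835)–(1.28335, 0.3934, 0.192604)  len=1.0276
  (v2,v4,v5) [-++] → (1.28335, 0.3934, 0.192604)–(1.28335, 0.3934, 0.835)  len=0.6424
  (v2,v5,v3) [-+-] → (1.28335, 0.3934, 0.835)–(0.3934, 0.3934, 1.3488)  len=1.0276
  (v4,v0,v6) [+-+] → (0.3934, 0.3934, -1.3488)–(0, 0.3934, -1.44288)  len=0.4045
  (v5,v7,v3) [++-] → (0, 0.3934, 1.44288)–(0.3934, 0.3934, 1.3488)  len=0.4045
  (v6,v0,v8) [+-+] → (0, 0.3934, -1.44288)–(-0.3934, 0.3934, -1.3488)  len=0.4045
  (v7,v9,v3) [++-] → (-0.3934, 0.3934, 1.3488)–(0, 0.3934, 1.44288)  len=0.4045
  (v8,v0,v10) [+--] → (-0.3934, 0.3934, -1.3488)–(-1.28335, 0.3934, -0.835)  len=1.0276
  (v8,v10,v9) [+-+] → (-1.28335, 0.3934, -0.835)–(-1.28335, 0.3934, -0.192604)  len=0.6424
  (v9,v10,v11) [+--] → (-1.28335, 0.3934, -0.192604)–(-1.28335, 0.3934, 0.835)  len=1.0276
  (v9,v11,v3) [+--] → (-1.28335, 0.3934, 0.835)–(-0.3934, 0.3934, 1.3488)  len=1.0276

Chained into 1 loop(s):
  loop 1: 12 segments, perimeter = 9.0685
Total perimeter = 9.068

loops=1 perimeter=9.068


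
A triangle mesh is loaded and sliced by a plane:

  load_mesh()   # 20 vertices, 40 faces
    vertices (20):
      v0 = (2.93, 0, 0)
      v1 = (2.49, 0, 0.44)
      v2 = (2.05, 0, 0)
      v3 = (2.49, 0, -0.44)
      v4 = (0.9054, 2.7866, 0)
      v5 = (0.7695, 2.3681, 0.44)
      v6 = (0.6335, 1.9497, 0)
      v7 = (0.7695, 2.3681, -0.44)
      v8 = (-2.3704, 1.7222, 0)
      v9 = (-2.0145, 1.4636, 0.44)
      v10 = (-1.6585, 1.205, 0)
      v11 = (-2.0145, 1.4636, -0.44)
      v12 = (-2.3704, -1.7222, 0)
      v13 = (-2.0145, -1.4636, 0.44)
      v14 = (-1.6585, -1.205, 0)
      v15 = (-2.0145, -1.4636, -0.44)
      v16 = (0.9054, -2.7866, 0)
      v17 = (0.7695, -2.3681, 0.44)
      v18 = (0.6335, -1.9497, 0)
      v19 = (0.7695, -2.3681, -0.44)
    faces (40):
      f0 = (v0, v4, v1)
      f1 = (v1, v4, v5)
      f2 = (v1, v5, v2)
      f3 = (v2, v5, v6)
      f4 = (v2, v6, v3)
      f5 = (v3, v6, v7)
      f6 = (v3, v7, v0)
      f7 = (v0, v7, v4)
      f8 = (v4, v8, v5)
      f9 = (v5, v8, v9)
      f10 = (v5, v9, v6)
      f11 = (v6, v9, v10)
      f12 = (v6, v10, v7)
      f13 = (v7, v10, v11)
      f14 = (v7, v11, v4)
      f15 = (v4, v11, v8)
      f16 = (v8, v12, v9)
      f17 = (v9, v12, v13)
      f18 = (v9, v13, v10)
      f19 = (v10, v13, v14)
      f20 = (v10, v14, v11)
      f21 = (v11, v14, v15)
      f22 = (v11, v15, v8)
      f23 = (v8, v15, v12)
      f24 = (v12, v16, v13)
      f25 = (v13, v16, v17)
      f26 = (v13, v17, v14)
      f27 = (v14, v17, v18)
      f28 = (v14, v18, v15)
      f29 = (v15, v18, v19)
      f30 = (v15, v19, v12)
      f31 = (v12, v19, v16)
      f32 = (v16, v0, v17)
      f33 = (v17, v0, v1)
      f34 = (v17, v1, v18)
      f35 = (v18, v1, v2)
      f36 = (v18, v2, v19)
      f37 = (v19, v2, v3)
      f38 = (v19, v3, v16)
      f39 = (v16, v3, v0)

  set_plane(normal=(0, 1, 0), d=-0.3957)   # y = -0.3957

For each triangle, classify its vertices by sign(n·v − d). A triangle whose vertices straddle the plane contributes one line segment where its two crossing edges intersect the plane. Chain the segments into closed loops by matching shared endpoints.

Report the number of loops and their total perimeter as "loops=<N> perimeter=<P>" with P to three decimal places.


Straddling triangles (16 of 40):
  (v8,v12,v9) [+-+] → (-2.3704, -0.3957, 0)–(-2.22221, -0.3957, 0.183207)  len=0.2356
  (v9,v12,v13) [+--] → (-2.22221, -0.3957, 0.183207)–(-2.0145, -0.3957, 0.44)  len=0.3303
  (v9,v13,v10) [+-+] → (-2.0145, -0.3957, 0.44)–(-1.87204, -0.3957, 0.263924)  len=0.2265
  (v10,v13,v14) [+--] → (-1.87204, -0.3957, 0.263924)–(-1.6585, -0.3957, 0)  len=0.3395
  (v10,v14,v11) [+-+] → (-1.6585, -0.3957, 0)–(-1.76646, -0.3957, -0.133438)  len=0.1716
  (v11,v14,v15) [+--] → (-1.76646, -0.3957, -0.133438)–(-2.0145, -0.3957, -0.44)  len=0.3943
  (v11,v15,v8) [+-+] → (-2.0145, -0.3957, -0.44)–(-2.1338, -0.3957, -0.292509)  len=0.1897
  (v8,v15,v12) [+--] → (-2.1338, -0.3957, -0.292509)–(-2.3704, -0.3957, 0)  len=0.3762
  (v16,v0,v17) [-+-] → (2.6425, -0.3957, 0)–(2.56899, -0.3957, 0.0735222)  len=0.1040
  (v17,v0,v1) [-++] → (2.56899, -0.3957, 0.0735222)–(2.20251, -0.3957, 0.44)  len=0.5183
  (v17,v1,v18) [-+-] → (2.20251, -0.3957, 0.44)–(2.11322, -0.3957, 0.3507)  len=0.1263
  (v18,v1,v2) [-++] → (2.11322, -0.3957, 0.3507)–(1.76252, -0.3957, 0)  len=0.4960
  (v18,v2,v19) [-+-] → (1.76252, -0.3957, 0)–(1.83603, -0.3957, -0.0735222)  len=0.1040
  (v19,v2,v3) [-++] → (1.83603, -0.3957, -0.0735222)–(2.20251, -0.3957, -0.44)  len=0.5183
  (v19,v3,v16) [-+-] → (2.20251, -0.3957, -0.44)–(2.26499, -0.3957, -0.37752)  len=0.0884
  (v16,v3,v0) [-++] → (2.26499, -0.3957, -0.37752)–(2.6425, -0.3957, 0)  len=0.5339

Chained into 2 loop(s):
  loop 1: 8 segments, perimeter = 2.2638
  loop 2: 8 segments, perimeter = 2.4890
Total perimeter = 4.753

loops=2 perimeter=4.753


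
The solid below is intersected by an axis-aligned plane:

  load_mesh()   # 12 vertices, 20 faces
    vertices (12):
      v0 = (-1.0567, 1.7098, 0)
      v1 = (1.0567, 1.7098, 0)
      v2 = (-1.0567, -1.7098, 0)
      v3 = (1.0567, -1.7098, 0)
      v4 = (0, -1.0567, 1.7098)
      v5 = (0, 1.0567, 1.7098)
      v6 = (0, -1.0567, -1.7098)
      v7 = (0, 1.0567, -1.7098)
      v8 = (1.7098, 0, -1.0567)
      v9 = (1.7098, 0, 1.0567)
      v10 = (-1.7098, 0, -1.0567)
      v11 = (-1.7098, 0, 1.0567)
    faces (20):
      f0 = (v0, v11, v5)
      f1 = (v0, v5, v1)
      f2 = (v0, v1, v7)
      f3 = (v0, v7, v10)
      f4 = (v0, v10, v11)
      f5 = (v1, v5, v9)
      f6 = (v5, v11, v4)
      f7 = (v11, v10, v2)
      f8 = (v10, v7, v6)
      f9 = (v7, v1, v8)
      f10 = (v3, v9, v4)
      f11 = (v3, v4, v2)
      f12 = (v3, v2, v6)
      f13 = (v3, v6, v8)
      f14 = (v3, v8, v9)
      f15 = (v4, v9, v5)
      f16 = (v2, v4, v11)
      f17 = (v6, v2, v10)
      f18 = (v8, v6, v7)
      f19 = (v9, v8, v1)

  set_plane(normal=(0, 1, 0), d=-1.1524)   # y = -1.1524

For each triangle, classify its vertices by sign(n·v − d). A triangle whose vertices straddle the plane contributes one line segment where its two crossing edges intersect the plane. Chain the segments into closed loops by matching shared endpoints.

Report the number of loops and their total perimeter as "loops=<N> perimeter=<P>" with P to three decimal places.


loops=1 perimeter=8.303

Straddling triangles (8 of 20):
  (v11,v10,v2) [++-] → (-1.26961, -1.1524, -0.344487)–(-1.26961, -1.1524, 0.344487)  len=0.6890
  (v3,v9,v4) [-++] → (1.26961, -1.1524, 0.344487)–(0.15484, -1.1524, 1.45926)  len=1.5765
  (v3,v4,v2) [-+-] → (0.15484, -1.1524, 1.45926)–(-0.15484, -1.1524, 1.45926)  len=0.3097
  (v3,v2,v6) [--+] → (-0.15484, -1.1524, -1.45926)–(0.15484, -1.1524, -1.45926)  len=0.3097
  (v3,v6,v8) [-++] → (0.15484, -1.1524, -1.45926)–(1.26961, -1.1524, -0.344487)  len=1.5765
  (v3,v8,v9) [-++] → (1.26961, -1.1524, -0.344487)–(1.26961, -1.1524, 0.344487)  len=0.6890
  (v2,v4,v11) [-++] → (-0.15484, -1.1524, 1.45926)–(-1.26961, -1.1524, 0.344487)  len=1.5765
  (v6,v2,v10) [+-+] → (-0.15484, -1.1524, -1.45926)–(-1.26961, -1.1524, -0.344487)  len=1.5765

Chained into 1 loop(s):
  loop 1: 8 segments, perimeter = 8.3034
Total perimeter = 8.303


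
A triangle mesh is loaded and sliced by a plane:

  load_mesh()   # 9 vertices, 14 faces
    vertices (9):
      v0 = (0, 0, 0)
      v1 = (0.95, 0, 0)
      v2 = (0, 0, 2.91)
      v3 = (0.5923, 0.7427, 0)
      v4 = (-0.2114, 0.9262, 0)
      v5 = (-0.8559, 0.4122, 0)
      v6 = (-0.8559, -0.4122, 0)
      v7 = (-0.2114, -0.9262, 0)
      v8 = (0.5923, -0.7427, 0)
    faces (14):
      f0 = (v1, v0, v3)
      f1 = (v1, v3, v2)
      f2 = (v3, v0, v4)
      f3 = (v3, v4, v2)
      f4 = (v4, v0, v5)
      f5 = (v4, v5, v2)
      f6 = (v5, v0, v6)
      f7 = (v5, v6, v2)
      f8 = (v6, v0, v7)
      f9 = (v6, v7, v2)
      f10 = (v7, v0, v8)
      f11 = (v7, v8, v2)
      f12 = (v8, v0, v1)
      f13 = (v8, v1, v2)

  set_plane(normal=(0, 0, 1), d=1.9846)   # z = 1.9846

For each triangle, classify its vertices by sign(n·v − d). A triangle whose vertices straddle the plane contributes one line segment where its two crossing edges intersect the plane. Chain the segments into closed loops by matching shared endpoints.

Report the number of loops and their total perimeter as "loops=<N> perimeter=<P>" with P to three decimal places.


loops=1 perimeter=1.835

Straddling triangles (7 of 14):
  (v1,v3,v2) [--+] → (0.188355, 0.236184, 1.9846)–(0.302107, 0, 1.9846)  len=0.2621
  (v3,v4,v2) [--+] → (-0.0672267, 0.294538, 1.9846)–(0.188355, 0.236184, 1.9846)  len=0.2622
  (v4,v5,v2) [--+] → (-0.272182, 0.131082, 1.9846)–(-0.0672267, 0.294538, 1.9846)  len=0.2622
  (v5,v6,v2) [--+] → (-0.272182, -0.131082, 1.9846)–(-0.272182, 0.131082, 1.9846)  len=0.2622
  (v6,v7,v2) [--+] → (-0.0672267, -0.294538, 1.9846)–(-0.272182, -0.131082, 1.9846)  len=0.2622
  (v7,v8,v2) [--+] → (0.188355, -0.236184, 1.9846)–(-0.0672267, -0.294538, 1.9846)  len=0.2622
  (v8,v1,v2) [--+] → (0.302107, 0, 1.9846)–(0.188355, -0.236184, 1.9846)  len=0.2621

Chained into 1 loop(s):
  loop 1: 7 segments, perimeter = 1.8351
Total perimeter = 1.835


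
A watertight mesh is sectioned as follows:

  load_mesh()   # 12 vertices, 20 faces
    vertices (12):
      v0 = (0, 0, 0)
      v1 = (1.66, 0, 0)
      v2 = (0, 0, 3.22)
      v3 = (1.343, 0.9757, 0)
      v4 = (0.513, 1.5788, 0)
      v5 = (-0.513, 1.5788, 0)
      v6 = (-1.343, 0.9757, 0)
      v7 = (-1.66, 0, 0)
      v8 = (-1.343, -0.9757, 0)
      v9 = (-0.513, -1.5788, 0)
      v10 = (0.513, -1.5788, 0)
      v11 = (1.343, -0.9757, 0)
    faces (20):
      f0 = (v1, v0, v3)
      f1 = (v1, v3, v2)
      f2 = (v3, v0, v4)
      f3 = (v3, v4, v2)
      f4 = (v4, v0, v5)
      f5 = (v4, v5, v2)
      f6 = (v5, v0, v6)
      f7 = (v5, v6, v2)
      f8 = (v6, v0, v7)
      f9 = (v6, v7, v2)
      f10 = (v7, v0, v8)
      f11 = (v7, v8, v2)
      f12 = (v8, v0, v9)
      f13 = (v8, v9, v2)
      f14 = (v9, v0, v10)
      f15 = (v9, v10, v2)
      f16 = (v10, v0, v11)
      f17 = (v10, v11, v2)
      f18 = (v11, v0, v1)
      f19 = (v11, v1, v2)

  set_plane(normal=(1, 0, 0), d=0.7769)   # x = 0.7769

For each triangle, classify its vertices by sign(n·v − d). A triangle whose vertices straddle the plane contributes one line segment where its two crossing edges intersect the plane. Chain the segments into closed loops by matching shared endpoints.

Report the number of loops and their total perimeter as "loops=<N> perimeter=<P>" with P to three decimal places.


Straddling triangles (8 of 20):
  (v1,v0,v3) [+-+] → (0.7769, 0, 0)–(0.7769, 0.564424, 0)  len=0.5644
  (v1,v3,v2) [++-] → (0.7769, 0.564424, 1.35729)–(0.7769, 0, 1.713)  len=0.6672
  (v3,v0,v4) [+--] → (0.7769, 0.564424, 0)–(0.7769, 1.38704, 0)  len=0.8226
  (v3,v4,v2) [+--] → (0.7769, 1.38704, 0)–(0.7769, 0.564424, 1.35729)  len=1.5871
  (v10,v0,v11) [--+] → (0.7769, -0.564424, 0)–(0.7769, -1.38704, 0)  len=0.8226
  (v10,v11,v2) [-+-] → (0.7769, -1.38704, 0)–(0.7769, -0.564424, 1.35729)  len=1.5871
  (v11,v0,v1) [+-+] → (0.7769, -0.564424, 0)–(0.7769, 0, 0)  len=0.5644
  (v11,v1,v2) [++-] → (0.7769, 0, 1.713)–(0.7769, -0.564424, 1.35729)  len=0.6672

Chained into 1 loop(s):
  loop 1: 8 segments, perimeter = 7.2826
Total perimeter = 7.283

loops=1 perimeter=7.283


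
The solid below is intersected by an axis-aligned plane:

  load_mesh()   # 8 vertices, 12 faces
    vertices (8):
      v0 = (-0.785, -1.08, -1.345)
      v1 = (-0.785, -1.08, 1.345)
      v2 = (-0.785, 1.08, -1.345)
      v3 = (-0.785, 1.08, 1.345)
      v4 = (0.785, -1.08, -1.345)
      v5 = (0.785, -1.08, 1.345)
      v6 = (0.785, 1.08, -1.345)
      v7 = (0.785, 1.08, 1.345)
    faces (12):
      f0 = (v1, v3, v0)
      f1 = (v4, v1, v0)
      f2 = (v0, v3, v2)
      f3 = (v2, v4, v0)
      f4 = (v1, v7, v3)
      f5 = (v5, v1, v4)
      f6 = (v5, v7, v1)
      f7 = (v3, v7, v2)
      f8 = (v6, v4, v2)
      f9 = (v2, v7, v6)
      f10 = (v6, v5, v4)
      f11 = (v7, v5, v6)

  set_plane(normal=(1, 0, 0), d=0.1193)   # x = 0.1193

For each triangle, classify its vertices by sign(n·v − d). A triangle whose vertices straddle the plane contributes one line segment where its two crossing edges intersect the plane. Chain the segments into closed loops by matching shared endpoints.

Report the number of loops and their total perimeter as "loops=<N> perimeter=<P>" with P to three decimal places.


Straddling triangles (8 of 12):
  (v4,v1,v0) [+--] → (0.1193, -1.08, -0.204406)–(0.1193, -1.08, -1.345)  len=1.1406
  (v2,v4,v0) [-+-] → (0.1193, -0.164132, -1.345)–(0.1193, -1.08, -1.345)  len=0.9159
  (v1,v7,v3) [-+-] → (0.1193, 0.164132, 1.345)–(0.1193, 1.08, 1.345)  len=0.9159
  (v5,v1,v4) [+-+] → (0.1193, -1.08, 1.345)–(0.1193, -1.08, -0.204406)  len=1.5494
  (v5,v7,v1) [++-] → (0.1193, 0.164132, 1.345)–(0.1193, -1.08, 1.345)  len=1.2441
  (v3,v7,v2) [-+-] → (0.1193, 1.08, 1.345)–(0.1193, 1.08, 0.204406)  len=1.1406
  (v6,v4,v2) [++-] → (0.1193, -0.164132, -1.345)–(0.1193, 1.08, -1.345)  len=1.2441
  (v2,v7,v6) [-++] → (0.1193, 1.08, 0.204406)–(0.1193, 1.08, -1.345)  len=1.5494

Chained into 1 loop(s):
  loop 1: 8 segments, perimeter = 9.7000
Total perimeter = 9.700

loops=1 perimeter=9.700


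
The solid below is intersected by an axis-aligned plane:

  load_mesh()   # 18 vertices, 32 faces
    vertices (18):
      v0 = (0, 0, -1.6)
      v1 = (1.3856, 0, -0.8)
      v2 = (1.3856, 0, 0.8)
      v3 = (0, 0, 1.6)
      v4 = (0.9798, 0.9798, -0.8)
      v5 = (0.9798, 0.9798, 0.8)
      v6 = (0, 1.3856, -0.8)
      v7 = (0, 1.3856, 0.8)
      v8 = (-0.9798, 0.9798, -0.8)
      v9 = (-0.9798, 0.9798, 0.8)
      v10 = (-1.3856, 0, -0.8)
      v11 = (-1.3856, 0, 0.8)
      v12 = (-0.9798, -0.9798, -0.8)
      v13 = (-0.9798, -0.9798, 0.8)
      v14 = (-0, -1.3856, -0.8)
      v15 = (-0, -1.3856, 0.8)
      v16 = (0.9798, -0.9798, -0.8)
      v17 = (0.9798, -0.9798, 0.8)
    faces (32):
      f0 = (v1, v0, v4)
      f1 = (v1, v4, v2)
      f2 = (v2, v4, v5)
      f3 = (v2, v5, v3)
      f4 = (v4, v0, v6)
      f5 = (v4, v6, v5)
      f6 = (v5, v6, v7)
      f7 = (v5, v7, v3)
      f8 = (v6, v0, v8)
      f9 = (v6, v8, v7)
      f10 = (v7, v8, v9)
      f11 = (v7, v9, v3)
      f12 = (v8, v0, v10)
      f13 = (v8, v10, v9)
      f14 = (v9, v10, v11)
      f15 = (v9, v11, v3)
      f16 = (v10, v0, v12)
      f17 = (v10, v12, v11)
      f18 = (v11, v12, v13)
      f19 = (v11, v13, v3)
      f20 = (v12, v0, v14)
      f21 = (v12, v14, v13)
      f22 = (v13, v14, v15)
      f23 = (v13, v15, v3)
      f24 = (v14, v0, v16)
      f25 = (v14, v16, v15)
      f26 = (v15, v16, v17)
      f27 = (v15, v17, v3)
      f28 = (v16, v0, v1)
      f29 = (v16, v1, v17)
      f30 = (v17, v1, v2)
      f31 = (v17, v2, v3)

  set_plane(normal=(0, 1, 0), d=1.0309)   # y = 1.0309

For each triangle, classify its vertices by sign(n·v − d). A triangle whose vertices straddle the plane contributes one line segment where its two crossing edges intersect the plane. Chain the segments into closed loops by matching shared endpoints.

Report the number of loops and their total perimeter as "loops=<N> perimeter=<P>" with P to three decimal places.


Straddling triangles (8 of 32):
  (v4,v0,v6) [--+] → (0, 1.0309, -1.00479)–(0.85642, 1.0309, -0.8)  len=0.8806
  (v4,v6,v5) [-+-] → (0.85642, 1.0309, -0.8)–(0.85642, 1.0309, 0.598521)  len=1.3985
  (v5,v6,v7) [-++] → (0.85642, 1.0309, 0.598521)–(0.85642, 1.0309, 0.8)  len=0.2015
  (v5,v7,v3) [-+-] → (0.85642, 1.0309, 0.8)–(0, 1.0309, 1.00479)  len=0.8806
  (v6,v0,v8) [+--] → (0, 1.0309, -1.00479)–(-0.85642, 1.0309, -0.8)  len=0.8806
  (v6,v8,v7) [+-+] → (-0.85642, 1.0309, -0.8)–(-0.85642, 1.0309, -0.598521)  len=0.2015
  (v7,v8,v9) [+--] → (-0.85642, 1.0309, -0.598521)–(-0.85642, 1.0309, 0.8)  len=1.3985
  (v7,v9,v3) [+--] → (-0.85642, 1.0309, 0.8)–(0, 1.0309, 1.00479)  len=0.8806

Chained into 1 loop(s):
  loop 1: 8 segments, perimeter = 6.7223
Total perimeter = 6.722

loops=1 perimeter=6.722


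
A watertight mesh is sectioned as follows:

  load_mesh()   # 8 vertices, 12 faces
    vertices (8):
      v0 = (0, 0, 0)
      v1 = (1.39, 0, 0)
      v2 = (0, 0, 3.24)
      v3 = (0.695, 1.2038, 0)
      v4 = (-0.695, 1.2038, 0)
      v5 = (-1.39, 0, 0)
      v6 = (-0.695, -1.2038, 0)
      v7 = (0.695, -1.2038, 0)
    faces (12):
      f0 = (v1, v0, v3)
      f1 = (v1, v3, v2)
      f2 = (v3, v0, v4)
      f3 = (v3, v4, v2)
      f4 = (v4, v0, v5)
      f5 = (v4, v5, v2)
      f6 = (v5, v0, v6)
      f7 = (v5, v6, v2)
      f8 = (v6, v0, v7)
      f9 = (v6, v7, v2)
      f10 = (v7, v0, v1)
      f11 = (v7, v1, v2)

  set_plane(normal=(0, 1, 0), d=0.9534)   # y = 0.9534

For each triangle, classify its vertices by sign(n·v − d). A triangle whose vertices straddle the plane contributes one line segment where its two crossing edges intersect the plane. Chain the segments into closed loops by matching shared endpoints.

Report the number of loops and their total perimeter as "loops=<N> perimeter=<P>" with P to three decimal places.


Straddling triangles (6 of 12):
  (v1,v0,v3) [--+] → (0.550434, 0.9534, 0)–(0.839566, 0.9534, 0)  len=0.2891
  (v1,v3,v2) [-+-] → (0.839566, 0.9534, 0)–(0.550434, 0.9534, 0.673946)  len=0.7333
  (v3,v0,v4) [+-+] → (0.550434, 0.9534, 0)–(-0.550434, 0.9534, 0)  len=1.1009
  (v3,v4,v2) [++-] → (-0.550434, 0.9534, 0.673946)–(0.550434, 0.9534, 0.673946)  len=1.1009
  (v4,v0,v5) [+--] → (-0.550434, 0.9534, 0)–(-0.839566, 0.9534, 0)  len=0.2891
  (v4,v5,v2) [+--] → (-0.839566, 0.9534, 0)–(-0.550434, 0.9534, 0.673946)  len=0.7333

Chained into 1 loop(s):
  loop 1: 6 segments, perimeter = 4.2467
Total perimeter = 4.247

loops=1 perimeter=4.247


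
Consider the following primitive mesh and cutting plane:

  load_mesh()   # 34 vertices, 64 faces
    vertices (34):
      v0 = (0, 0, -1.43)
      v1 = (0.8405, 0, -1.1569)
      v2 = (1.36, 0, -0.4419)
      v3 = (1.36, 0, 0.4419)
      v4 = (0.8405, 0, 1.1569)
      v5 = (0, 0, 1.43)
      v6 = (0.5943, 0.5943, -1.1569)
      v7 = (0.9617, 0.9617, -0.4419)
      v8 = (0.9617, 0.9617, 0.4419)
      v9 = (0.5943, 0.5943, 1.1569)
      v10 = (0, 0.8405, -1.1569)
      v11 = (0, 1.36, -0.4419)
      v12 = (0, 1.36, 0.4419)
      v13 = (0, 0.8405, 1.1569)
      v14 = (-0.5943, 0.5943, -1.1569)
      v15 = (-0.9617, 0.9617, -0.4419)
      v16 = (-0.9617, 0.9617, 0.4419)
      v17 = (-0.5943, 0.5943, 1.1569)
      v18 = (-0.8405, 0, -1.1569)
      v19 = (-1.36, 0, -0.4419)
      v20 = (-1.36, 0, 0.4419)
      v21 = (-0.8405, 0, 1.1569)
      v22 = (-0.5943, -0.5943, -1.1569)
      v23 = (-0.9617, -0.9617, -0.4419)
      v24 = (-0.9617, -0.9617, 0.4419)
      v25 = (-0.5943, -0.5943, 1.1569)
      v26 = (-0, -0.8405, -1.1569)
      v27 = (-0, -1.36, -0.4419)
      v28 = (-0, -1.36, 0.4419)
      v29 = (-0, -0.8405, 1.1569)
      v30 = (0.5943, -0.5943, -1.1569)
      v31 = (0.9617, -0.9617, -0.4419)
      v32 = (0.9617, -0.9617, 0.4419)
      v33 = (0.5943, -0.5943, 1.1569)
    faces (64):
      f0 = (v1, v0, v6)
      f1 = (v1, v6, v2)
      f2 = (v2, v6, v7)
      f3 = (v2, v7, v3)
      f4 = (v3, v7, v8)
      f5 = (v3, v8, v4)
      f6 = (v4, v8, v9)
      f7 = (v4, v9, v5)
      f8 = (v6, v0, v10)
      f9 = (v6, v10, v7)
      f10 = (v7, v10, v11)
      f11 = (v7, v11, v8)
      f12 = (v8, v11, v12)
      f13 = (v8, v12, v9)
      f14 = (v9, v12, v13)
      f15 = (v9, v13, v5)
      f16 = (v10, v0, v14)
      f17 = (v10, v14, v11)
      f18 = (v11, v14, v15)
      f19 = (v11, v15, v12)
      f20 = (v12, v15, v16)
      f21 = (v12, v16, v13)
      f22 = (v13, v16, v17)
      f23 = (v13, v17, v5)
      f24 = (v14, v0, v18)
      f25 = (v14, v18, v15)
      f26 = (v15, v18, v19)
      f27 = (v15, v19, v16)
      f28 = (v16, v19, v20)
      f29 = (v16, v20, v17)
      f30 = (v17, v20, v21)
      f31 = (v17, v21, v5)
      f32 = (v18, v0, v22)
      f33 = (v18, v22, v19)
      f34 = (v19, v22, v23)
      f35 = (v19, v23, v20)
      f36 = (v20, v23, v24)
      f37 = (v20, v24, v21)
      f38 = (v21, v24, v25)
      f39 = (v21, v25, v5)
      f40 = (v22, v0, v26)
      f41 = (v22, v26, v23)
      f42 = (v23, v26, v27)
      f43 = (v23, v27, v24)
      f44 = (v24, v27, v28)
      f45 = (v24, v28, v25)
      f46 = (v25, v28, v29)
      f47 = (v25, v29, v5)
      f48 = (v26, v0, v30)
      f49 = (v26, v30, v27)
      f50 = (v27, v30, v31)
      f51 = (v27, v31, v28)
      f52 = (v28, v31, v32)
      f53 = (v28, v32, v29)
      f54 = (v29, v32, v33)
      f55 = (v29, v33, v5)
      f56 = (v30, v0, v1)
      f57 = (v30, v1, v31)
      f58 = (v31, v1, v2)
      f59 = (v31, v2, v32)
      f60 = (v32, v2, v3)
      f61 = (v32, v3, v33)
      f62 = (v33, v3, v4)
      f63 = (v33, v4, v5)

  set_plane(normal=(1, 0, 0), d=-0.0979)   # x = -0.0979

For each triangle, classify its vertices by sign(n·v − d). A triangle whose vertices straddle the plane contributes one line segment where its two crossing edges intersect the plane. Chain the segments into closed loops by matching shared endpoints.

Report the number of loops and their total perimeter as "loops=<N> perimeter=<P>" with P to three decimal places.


Straddling triangles (20 of 64):
  (v10,v0,v14) [++-] → (-0.0979, 0.0979, -1.38501)–(-0.0979, 0.799943, -1.1569)  len=0.7382
  (v10,v14,v11) [+-+] → (-0.0979, 0.799943, -1.1569)–(-0.0979, 1.23387, -0.559683)  len=0.7382
  (v11,v14,v15) [+--] → (-0.0979, 1.23387, -0.559683)–(-0.0979, 1.31945, -0.4419)  len=0.1456
  (v11,v15,v12) [+-+] → (-0.0979, 1.31945, -0.4419)–(-0.0979, 1.31945, 0.35193)  len=0.7938
  (v12,v15,v16) [+--] → (-0.0979, 1.31945, 0.35193)–(-0.0979, 1.31945, 0.4419)  len=0.0900
  (v12,v16,v13) [+-+] → (-0.0979, 1.31945, 0.4419)–(-0.0979, 0.852838, 1.08411)  len=0.7938
  (v13,v16,v17) [+--] → (-0.0979, 0.852838, 1.08411)–(-0.0979, 0.799943, 1.1569)  len=0.0900
  (v13,v17,v5) [+-+] → (-0.0979, 0.799943, 1.1569)–(-0.0979, 0.0979, 1.38501)  len=0.7382
  (v14,v0,v18) [-+-] → (-0.0979, 0.0979, -1.38501)–(-0.0979, 0, -1.39819)  len=0.0988
  (v17,v21,v5) [--+] → (-0.0979, 0, 1.39819)–(-0.0979, 0.0979, 1.38501)  len=0.0988
  (v18,v0,v22) [-+-] → (-0.0979, 0, -1.39819)–(-0.0979, -0.0979, -1.38501)  len=0.0988
  (v21,v25,v5) [--+] → (-0.0979, -0.0979, 1.38501)–(-0.0979, 0, 1.39819)  len=0.0988
  (v22,v0,v26) [-++] → (-0.0979, -0.0979, -1.38501)–(-0.0979, -0.799943, -1.1569)  len=0.7382
  (v22,v26,v23) [-+-] → (-0.0979, -0.799943, -1.1569)–(-0.0979, -0.852838, -1.08411)  len=0.0900
  (v23,v26,v27) [-++] → (-0.0979, -0.852838, -1.08411)–(-0.0979, -1.31945, -0.4419)  len=0.7938
  (v23,v27,v24) [-+-] → (-0.0979, -1.31945, -0.4419)–(-0.0979, -1.31945, -0.35193)  len=0.0900
  (v24,v27,v28) [-++] → (-0.0979, -1.31945, -0.35193)–(-0.0979, -1.31945, 0.4419)  len=0.7938
  (v24,v28,v25) [-+-] → (-0.0979, -1.31945, 0.4419)–(-0.0979, -1.23387, 0.559683)  len=0.1456
  (v25,v28,v29) [-++] → (-0.0979, -1.23387, 0.559683)–(-0.0979, -0.799943, 1.1569)  len=0.7382
  (v25,v29,v5) [-++] → (-0.0979, -0.799943, 1.1569)–(-0.0979, -0.0979, 1.38501)  len=0.7382

Chained into 1 loop(s):
  loop 1: 20 segments, perimeter = 8.6507
Total perimeter = 8.651

loops=1 perimeter=8.651


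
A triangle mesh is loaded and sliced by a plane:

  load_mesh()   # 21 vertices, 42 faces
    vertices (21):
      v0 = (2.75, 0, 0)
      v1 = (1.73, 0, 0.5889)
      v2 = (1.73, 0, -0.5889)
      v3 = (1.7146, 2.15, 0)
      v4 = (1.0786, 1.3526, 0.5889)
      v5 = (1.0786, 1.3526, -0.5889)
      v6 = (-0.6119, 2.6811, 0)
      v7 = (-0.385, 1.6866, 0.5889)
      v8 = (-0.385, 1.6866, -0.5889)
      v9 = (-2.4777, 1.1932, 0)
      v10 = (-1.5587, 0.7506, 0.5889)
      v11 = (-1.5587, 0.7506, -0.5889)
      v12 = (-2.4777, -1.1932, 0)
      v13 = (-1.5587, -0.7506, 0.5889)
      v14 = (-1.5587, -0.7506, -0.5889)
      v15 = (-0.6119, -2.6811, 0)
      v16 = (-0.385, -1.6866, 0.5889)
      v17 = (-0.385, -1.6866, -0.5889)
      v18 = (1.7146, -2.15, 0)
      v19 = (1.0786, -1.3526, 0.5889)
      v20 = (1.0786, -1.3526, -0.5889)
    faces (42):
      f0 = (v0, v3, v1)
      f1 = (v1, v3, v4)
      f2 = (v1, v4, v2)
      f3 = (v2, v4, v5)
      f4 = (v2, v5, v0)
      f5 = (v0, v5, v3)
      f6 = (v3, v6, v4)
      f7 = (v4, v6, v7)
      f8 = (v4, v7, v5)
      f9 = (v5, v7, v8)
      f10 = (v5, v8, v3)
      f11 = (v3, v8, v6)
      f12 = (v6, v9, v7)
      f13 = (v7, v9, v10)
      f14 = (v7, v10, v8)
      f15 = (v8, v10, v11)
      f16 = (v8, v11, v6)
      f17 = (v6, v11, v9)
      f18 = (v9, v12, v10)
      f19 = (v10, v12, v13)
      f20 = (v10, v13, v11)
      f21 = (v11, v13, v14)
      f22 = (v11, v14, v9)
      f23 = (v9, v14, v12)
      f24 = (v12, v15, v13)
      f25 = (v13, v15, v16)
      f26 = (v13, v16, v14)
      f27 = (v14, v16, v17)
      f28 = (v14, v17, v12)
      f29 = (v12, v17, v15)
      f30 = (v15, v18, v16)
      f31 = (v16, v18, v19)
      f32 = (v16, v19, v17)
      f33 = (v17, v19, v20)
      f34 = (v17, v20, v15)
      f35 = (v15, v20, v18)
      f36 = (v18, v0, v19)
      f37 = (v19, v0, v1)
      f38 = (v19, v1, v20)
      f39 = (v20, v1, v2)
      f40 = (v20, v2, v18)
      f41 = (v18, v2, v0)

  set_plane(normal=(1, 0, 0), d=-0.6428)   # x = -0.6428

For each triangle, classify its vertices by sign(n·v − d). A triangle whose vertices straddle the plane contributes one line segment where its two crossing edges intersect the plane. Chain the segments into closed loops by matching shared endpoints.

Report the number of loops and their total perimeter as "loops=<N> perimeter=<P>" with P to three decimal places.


loops=2 perimeter=7.614

Straddling triangles (12 of 42):
  (v6,v9,v7) [+-+] → (-0.6428, 2.65646, 0)–(-0.6428, 1.62582, 0.516353)  len=1.1528
  (v7,v9,v10) [+--] → (-0.6428, 1.62582, 0.516353)–(-0.6428, 1.48101, 0.5889)  len=0.1620
  (v7,v10,v8) [+-+] → (-0.6428, 1.48101, 0.5889)–(-0.6428, 1.48101, -0.330199)  len=0.9191
  (v8,v10,v11) [+--] → (-0.6428, 1.48101, -0.330199)–(-0.6428, 1.48101, -0.5889)  len=0.2587
  (v8,v11,v6) [+-+] → (-0.6428, 1.48101, -0.5889)–(-0.6428, 2.6181, -0.0192195)  len=1.2718
  (v6,v11,v9) [+--] → (-0.6428, 2.6181, -0.0192195)–(-0.6428, 2.65646, 0)  len=0.0429
  (v12,v15,v13) [-+-] → (-0.6428, -2.65646, 0)–(-0.6428, -2.6181, 0.0192195)  len=0.0429
  (v13,v15,v16) [-++] → (-0.6428, -2.6181, 0.0192195)–(-0.6428, -1.48101, 0.5889)  len=1.2718
  (v13,v16,v14) [-+-] → (-0.6428, -1.48101, 0.5889)–(-0.6428, -1.48101, 0.330199)  len=0.2587
  (v14,v16,v17) [-++] → (-0.6428, -1.48101, 0.330199)–(-0.6428, -1.48101, -0.5889)  len=0.9191
  (v14,v17,v12) [-+-] → (-0.6428, -1.48101, -0.5889)–(-0.6428, -1.62582, -0.516353)  len=0.1620
  (v12,v17,v15) [-++] → (-0.6428, -1.62582, -0.516353)–(-0.6428, -2.65646, 0)  len=1.1528

Chained into 2 loop(s):
  loop 1: 6 segments, perimeter = 3.8072
  loop 2: 6 segments, perimeter = 3.8072
Total perimeter = 7.614


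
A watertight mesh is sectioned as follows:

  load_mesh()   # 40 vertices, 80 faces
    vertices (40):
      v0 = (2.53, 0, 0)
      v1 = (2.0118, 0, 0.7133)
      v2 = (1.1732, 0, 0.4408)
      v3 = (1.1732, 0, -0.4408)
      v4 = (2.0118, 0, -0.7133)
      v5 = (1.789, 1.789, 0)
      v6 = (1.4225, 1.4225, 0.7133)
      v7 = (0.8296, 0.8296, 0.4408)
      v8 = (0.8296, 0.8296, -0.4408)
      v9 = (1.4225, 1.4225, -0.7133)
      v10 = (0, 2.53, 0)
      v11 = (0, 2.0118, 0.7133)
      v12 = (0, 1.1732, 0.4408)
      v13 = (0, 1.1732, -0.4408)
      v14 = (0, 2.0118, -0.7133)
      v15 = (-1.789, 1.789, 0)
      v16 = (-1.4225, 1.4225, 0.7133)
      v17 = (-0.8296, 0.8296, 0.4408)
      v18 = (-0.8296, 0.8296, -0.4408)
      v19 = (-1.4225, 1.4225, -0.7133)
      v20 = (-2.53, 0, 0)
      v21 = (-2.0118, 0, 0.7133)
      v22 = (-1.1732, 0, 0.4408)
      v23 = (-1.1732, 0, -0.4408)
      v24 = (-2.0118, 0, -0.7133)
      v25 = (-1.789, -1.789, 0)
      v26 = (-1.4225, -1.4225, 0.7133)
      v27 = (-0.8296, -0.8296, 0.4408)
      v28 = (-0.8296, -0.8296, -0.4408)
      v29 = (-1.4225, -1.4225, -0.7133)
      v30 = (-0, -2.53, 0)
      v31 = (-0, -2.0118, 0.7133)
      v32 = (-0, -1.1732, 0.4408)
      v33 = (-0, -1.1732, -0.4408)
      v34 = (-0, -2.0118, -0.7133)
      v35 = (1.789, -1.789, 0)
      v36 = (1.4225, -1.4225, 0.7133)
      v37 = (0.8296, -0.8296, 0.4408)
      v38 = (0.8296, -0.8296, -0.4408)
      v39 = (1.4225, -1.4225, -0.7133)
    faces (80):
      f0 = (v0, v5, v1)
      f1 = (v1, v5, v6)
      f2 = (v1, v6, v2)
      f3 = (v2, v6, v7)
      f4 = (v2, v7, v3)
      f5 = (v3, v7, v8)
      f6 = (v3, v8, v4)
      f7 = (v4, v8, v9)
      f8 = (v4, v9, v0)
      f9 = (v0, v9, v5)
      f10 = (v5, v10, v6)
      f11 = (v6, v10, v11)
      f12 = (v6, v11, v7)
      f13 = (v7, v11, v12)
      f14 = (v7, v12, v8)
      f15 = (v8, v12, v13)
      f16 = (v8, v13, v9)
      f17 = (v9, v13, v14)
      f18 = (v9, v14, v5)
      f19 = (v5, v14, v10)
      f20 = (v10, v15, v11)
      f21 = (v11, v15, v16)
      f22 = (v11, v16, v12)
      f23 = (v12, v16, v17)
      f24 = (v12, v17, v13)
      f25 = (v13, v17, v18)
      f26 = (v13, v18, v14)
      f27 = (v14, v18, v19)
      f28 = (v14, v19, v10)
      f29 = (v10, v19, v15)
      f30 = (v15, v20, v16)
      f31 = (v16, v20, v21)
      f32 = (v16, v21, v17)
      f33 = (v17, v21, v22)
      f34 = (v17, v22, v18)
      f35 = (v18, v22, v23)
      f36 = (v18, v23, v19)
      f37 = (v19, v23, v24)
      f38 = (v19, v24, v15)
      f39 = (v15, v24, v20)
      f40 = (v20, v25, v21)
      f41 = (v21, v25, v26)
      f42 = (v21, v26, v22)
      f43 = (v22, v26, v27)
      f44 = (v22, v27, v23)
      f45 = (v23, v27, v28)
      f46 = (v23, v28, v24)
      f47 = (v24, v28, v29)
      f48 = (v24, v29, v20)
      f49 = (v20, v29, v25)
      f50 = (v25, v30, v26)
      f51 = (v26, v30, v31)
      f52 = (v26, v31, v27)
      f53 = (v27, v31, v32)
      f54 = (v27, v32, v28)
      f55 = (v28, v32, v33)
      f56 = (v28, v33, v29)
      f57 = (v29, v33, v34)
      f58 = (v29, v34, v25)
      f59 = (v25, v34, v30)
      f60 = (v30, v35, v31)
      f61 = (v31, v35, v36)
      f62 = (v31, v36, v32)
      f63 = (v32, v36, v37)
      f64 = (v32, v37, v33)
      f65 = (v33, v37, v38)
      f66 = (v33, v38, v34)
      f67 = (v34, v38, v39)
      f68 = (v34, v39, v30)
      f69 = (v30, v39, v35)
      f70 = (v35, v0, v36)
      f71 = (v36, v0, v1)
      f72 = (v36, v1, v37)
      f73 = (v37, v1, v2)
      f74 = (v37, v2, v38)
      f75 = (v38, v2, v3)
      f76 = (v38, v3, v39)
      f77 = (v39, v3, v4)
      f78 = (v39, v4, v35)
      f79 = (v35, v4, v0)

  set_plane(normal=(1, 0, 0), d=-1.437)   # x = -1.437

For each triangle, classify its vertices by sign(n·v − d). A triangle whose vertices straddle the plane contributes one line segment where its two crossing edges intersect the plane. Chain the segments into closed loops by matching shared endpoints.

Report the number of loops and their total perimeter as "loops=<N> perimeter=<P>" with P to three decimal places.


Straddling triangles (18 of 80):
  (v10,v15,v11) [+-+] → (-1.437, 1.9348, 0)–(-1.437, 1.83284, 0.140347)  len=0.1735
  (v11,v15,v16) [+-+] → (-1.437, 1.83284, 0.140347)–(-1.437, 1.437, 0.685079)  len=0.6734
  (v10,v19,v15) [++-] → (-1.437, 1.437, -0.685079)–(-1.437, 1.9348, 0)  len=0.8468
  (v15,v20,v16) [--+] → (-1.437, 1.40388, 0.703961)–(-1.437, 1.437, 0.685079)  len=0.0381
  (v16,v20,v21) [+--] → (-1.437, 1.40388, 0.703961)–(-1.437, 1.3875, 0.7133)  len=0.0189
  (v16,v21,v17) [+-+] → (-1.437, 1.3875, 0.7133)–(-1.437, 0.403362, 0.580807)  len=0.9930
  (v17,v21,v22) [+-+] → (-1.437, 0.403362, 0.580807)–(-1.437, 0, 0.526521)  len=0.4070
  (v19,v23,v24) [++-] → (-1.437, 0, -0.526521)–(-1.437, 1.3875, -0.7133)  len=1.4000
  (v19,v24,v15) [+--] → (-1.437, 1.3875, -0.7133)–(-1.437, 1.437, -0.685079)  len=0.0570
  (v21,v25,v26) [--+] → (-1.437, -1.437, 0.685079)–(-1.437, -1.3875, 0.7133)  len=0.0570
  (v21,v26,v22) [-++] → (-1.437, -1.3875, 0.7133)–(-1.437, 0, 0.526521)  len=1.4000
  (v23,v28,v24) [++-] → (-1.437, -0.403362, -0.580807)–(-1.437, 0, -0.526521)  len=0.4070
  (v24,v28,v29) [-++] → (-1.437, -0.403362, -0.580807)–(-1.437, -1.3875, -0.7133)  len=0.9930
  (v24,v29,v20) [-+-] → (-1.437, -1.3875, -0.7133)–(-1.437, -1.40388, -0.703961)  len=0.0189
  (v20,v29,v25) [-+-] → (-1.437, -1.40388, -0.703961)–(-1.437, -1.437, -0.685079)  len=0.0381
  (v25,v30,v26) [-++] → (-1.437, -1.9348, 0)–(-1.437, -1.437, 0.685079)  len=0.8468
  (v29,v34,v25) [++-] → (-1.437, -1.83284, -0.140347)–(-1.437, -1.437, -0.685079)  len=0.6734
  (v25,v34,v30) [-++] → (-1.437, -1.83284, -0.140347)–(-1.437, -1.9348, 0)  len=0.1735

Chained into 1 loop(s):
  loop 1: 18 segments, perimeter = 9.2153
Total perimeter = 9.215

loops=1 perimeter=9.215
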